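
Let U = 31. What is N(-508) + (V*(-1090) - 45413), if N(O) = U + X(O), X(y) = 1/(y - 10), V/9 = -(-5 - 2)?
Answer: -59078937/518 ≈ -1.1405e+5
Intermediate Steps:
V = 63 (V = 9*(-(-5 - 2)) = 9*(-1*(-7)) = 9*7 = 63)
X(y) = 1/(-10 + y)
N(O) = 31 + 1/(-10 + O)
N(-508) + (V*(-1090) - 45413) = (-309 + 31*(-508))/(-10 - 508) + (63*(-1090) - 45413) = (-309 - 15748)/(-518) + (-68670 - 45413) = -1/518*(-16057) - 114083 = 16057/518 - 114083 = -59078937/518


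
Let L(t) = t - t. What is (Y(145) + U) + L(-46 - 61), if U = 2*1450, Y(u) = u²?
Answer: 23925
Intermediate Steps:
L(t) = 0
U = 2900
(Y(145) + U) + L(-46 - 61) = (145² + 2900) + 0 = (21025 + 2900) + 0 = 23925 + 0 = 23925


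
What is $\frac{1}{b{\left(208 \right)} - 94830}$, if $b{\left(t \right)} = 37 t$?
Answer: $- \frac{1}{87134} \approx -1.1477 \cdot 10^{-5}$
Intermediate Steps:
$\frac{1}{b{\left(208 \right)} - 94830} = \frac{1}{37 \cdot 208 - 94830} = \frac{1}{7696 - 94830} = \frac{1}{-87134} = - \frac{1}{87134}$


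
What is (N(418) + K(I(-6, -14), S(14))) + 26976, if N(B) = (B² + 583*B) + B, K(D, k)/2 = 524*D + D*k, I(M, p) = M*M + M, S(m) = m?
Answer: 478092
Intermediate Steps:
I(M, p) = M + M² (I(M, p) = M² + M = M + M²)
K(D, k) = 1048*D + 2*D*k (K(D, k) = 2*(524*D + D*k) = 1048*D + 2*D*k)
N(B) = B² + 584*B
(N(418) + K(I(-6, -14), S(14))) + 26976 = (418*(584 + 418) + 2*(-6*(1 - 6))*(524 + 14)) + 26976 = (418*1002 + 2*(-6*(-5))*538) + 26976 = (418836 + 2*30*538) + 26976 = (418836 + 32280) + 26976 = 451116 + 26976 = 478092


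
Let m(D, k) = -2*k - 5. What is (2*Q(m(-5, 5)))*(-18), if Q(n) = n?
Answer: 540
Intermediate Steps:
m(D, k) = -5 - 2*k
(2*Q(m(-5, 5)))*(-18) = (2*(-5 - 2*5))*(-18) = (2*(-5 - 10))*(-18) = (2*(-15))*(-18) = -30*(-18) = 540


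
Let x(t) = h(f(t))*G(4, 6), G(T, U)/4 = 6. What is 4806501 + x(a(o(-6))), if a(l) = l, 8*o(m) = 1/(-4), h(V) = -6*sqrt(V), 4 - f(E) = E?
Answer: 4806501 - 18*sqrt(258) ≈ 4.8062e+6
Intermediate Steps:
f(E) = 4 - E
G(T, U) = 24 (G(T, U) = 4*6 = 24)
o(m) = -1/32 (o(m) = (1/8)/(-4) = (1/8)*(-1/4) = -1/32)
x(t) = -144*sqrt(4 - t) (x(t) = -6*sqrt(4 - t)*24 = -144*sqrt(4 - t))
4806501 + x(a(o(-6))) = 4806501 - 144*sqrt(4 - 1*(-1/32)) = 4806501 - 144*sqrt(4 + 1/32) = 4806501 - 18*sqrt(258)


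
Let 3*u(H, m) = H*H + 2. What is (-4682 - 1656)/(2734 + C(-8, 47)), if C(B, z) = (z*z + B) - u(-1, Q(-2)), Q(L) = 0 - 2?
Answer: -3169/2467 ≈ -1.2846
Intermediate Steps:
Q(L) = -2
u(H, m) = ⅔ + H²/3 (u(H, m) = (H*H + 2)/3 = (H² + 2)/3 = (2 + H²)/3 = ⅔ + H²/3)
C(B, z) = -1 + B + z² (C(B, z) = (z*z + B) - (⅔ + (⅓)*(-1)²) = (z² + B) - (⅔ + (⅓)*1) = (B + z²) - (⅔ + ⅓) = (B + z²) - 1*1 = (B + z²) - 1 = -1 + B + z²)
(-4682 - 1656)/(2734 + C(-8, 47)) = (-4682 - 1656)/(2734 + (-1 - 8 + 47²)) = -6338/(2734 + (-1 - 8 + 2209)) = -6338/(2734 + 2200) = -6338/4934 = -6338*1/4934 = -3169/2467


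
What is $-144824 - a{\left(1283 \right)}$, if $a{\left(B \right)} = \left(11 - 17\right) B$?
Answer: $-137126$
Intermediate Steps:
$a{\left(B \right)} = - 6 B$
$-144824 - a{\left(1283 \right)} = -144824 - \left(-6\right) 1283 = -144824 - -7698 = -144824 + 7698 = -137126$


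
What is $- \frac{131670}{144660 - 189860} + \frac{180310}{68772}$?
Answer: $\frac{430130531}{77712360} \approx 5.5349$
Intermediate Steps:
$- \frac{131670}{144660 - 189860} + \frac{180310}{68772} = - \frac{131670}{144660 - 189860} + 180310 \cdot \frac{1}{68772} = - \frac{131670}{-45200} + \frac{90155}{34386} = \left(-131670\right) \left(- \frac{1}{45200}\right) + \frac{90155}{34386} = \frac{13167}{4520} + \frac{90155}{34386} = \frac{430130531}{77712360}$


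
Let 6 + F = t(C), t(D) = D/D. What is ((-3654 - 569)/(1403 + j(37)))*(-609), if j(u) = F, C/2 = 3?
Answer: 857269/466 ≈ 1839.6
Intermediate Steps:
C = 6 (C = 2*3 = 6)
t(D) = 1
F = -5 (F = -6 + 1 = -5)
j(u) = -5
((-3654 - 569)/(1403 + j(37)))*(-609) = ((-3654 - 569)/(1403 - 5))*(-609) = -4223/1398*(-609) = 857269/466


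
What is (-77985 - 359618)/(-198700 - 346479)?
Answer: 437603/545179 ≈ 0.80268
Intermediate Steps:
(-77985 - 359618)/(-198700 - 346479) = -437603/(-545179) = -437603*(-1/545179) = 437603/545179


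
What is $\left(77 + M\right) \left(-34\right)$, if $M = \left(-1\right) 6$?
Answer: $-2414$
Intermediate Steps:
$M = -6$
$\left(77 + M\right) \left(-34\right) = \left(77 - 6\right) \left(-34\right) = 71 \left(-34\right) = -2414$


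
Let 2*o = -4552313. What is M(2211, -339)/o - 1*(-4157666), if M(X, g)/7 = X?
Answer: 18926996950504/4552313 ≈ 4.1577e+6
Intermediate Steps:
o = -4552313/2 (o = (½)*(-4552313) = -4552313/2 ≈ -2.2762e+6)
M(X, g) = 7*X
M(2211, -339)/o - 1*(-4157666) = (7*2211)/(-4552313/2) - 1*(-4157666) = 15477*(-2/4552313) + 4157666 = -30954/4552313 + 4157666 = 18926996950504/4552313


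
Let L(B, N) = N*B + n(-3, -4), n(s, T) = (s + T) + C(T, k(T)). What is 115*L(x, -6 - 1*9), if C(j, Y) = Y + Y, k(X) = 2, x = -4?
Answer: 6555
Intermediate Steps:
C(j, Y) = 2*Y
n(s, T) = 4 + T + s (n(s, T) = (s + T) + 2*2 = (T + s) + 4 = 4 + T + s)
L(B, N) = -3 + B*N (L(B, N) = N*B + (4 - 4 - 3) = B*N - 3 = -3 + B*N)
115*L(x, -6 - 1*9) = 115*(-3 - 4*(-6 - 1*9)) = 115*(-3 - 4*(-6 - 9)) = 115*(-3 - 4*(-15)) = 115*(-3 + 60) = 115*57 = 6555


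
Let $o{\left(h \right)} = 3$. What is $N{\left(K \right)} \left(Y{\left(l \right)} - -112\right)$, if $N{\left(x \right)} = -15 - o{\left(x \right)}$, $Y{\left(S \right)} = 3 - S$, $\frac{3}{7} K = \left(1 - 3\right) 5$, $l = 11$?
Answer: $-1872$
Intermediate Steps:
$K = - \frac{70}{3}$ ($K = \frac{7 \left(1 - 3\right) 5}{3} = \frac{7 \left(\left(-2\right) 5\right)}{3} = \frac{7}{3} \left(-10\right) = - \frac{70}{3} \approx -23.333$)
$N{\left(x \right)} = -18$ ($N{\left(x \right)} = -15 - 3 = -18$)
$N{\left(K \right)} \left(Y{\left(l \right)} - -112\right) = - 18 \left(\left(3 - 11\right) - -112\right) = - 18 \left(\left(3 - 11\right) + 112\right) = - 18 \left(-8 + 112\right) = \left(-18\right) 104 = -1872$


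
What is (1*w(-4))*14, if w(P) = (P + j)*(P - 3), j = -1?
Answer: 490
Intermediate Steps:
w(P) = (-1 + P)*(-3 + P) (w(P) = (P - 1)*(P - 3) = (-1 + P)*(-3 + P))
(1*w(-4))*14 = (1*(3 + (-4)**2 - 4*(-4)))*14 = (1*(3 + 16 + 16))*14 = (1*35)*14 = 35*14 = 490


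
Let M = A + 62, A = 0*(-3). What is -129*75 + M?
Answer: -9613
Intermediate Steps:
A = 0
M = 62 (M = 0 + 62 = 62)
-129*75 + M = -129*75 + 62 = -9675 + 62 = -9613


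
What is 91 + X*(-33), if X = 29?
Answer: -866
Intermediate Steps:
91 + X*(-33) = 91 + 29*(-33) = 91 - 957 = -866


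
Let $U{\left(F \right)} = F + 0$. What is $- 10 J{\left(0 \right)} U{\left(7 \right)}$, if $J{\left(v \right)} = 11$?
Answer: $-770$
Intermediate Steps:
$U{\left(F \right)} = F$
$- 10 J{\left(0 \right)} U{\left(7 \right)} = \left(-10\right) 11 \cdot 7 = \left(-110\right) 7 = -770$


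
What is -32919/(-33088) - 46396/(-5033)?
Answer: 242976025/23790272 ≈ 10.213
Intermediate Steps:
-32919/(-33088) - 46396/(-5033) = -32919*(-1/33088) - 46396*(-1/5033) = 32919/33088 + 6628/719 = 242976025/23790272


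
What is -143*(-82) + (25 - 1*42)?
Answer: 11709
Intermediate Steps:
-143*(-82) + (25 - 1*42) = 11726 + (25 - 42) = 11726 - 17 = 11709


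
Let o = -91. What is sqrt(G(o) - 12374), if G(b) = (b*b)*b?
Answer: 3*I*sqrt(85105) ≈ 875.18*I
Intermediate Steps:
G(b) = b**3 (G(b) = b**2*b = b**3)
sqrt(G(o) - 12374) = sqrt((-91)**3 - 12374) = sqrt(-753571 - 12374) = sqrt(-765945) = 3*I*sqrt(85105)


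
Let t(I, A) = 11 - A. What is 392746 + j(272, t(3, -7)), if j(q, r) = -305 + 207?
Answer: 392648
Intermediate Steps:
j(q, r) = -98
392746 + j(272, t(3, -7)) = 392746 - 98 = 392648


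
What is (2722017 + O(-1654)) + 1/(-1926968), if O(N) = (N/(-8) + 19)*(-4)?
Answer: 5243499602351/1926968 ≈ 2.7211e+6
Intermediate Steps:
O(N) = -76 + N/2 (O(N) = (N*(-⅛) + 19)*(-4) = (-N/8 + 19)*(-4) = (19 - N/8)*(-4) = -76 + N/2)
(2722017 + O(-1654)) + 1/(-1926968) = (2722017 + (-76 + (½)*(-1654))) + 1/(-1926968) = (2722017 + (-76 - 827)) - 1/1926968 = (2722017 - 903) - 1/1926968 = 2721114 - 1/1926968 = 5243499602351/1926968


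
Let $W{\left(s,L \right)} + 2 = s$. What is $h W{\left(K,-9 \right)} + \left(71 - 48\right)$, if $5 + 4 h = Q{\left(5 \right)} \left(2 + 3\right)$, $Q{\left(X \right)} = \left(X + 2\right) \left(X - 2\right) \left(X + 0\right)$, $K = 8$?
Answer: $803$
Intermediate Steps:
$W{\left(s,L \right)} = -2 + s$
$Q{\left(X \right)} = X \left(-2 + X\right) \left(2 + X\right)$ ($Q{\left(X \right)} = \left(2 + X\right) \left(-2 + X\right) X = \left(2 + X\right) X \left(-2 + X\right) = X \left(-2 + X\right) \left(2 + X\right)$)
$h = 130$ ($h = - \frac{5}{4} + \frac{5 \left(-4 + 5^{2}\right) \left(2 + 3\right)}{4} = - \frac{5}{4} + \frac{5 \left(-4 + 25\right) 5}{4} = - \frac{5}{4} + \frac{5 \cdot 21 \cdot 5}{4} = - \frac{5}{4} + \frac{105 \cdot 5}{4} = - \frac{5}{4} + \frac{1}{4} \cdot 525 = - \frac{5}{4} + \frac{525}{4} = 130$)
$h W{\left(K,-9 \right)} + \left(71 - 48\right) = 130 \left(-2 + 8\right) + \left(71 - 48\right) = 130 \cdot 6 + 23 = 780 + 23 = 803$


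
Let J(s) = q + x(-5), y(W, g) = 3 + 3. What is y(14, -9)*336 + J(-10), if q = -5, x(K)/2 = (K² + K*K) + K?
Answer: 2101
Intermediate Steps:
y(W, g) = 6
x(K) = 2*K + 4*K² (x(K) = 2*((K² + K*K) + K) = 2*((K² + K²) + K) = 2*(2*K² + K) = 2*(K + 2*K²) = 2*K + 4*K²)
J(s) = 85 (J(s) = -5 + 2*(-5)*(1 + 2*(-5)) = -5 + 2*(-5)*(1 - 10) = -5 + 2*(-5)*(-9) = -5 + 90 = 85)
y(14, -9)*336 + J(-10) = 6*336 + 85 = 2016 + 85 = 2101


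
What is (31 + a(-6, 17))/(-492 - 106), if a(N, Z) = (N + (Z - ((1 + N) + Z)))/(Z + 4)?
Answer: -25/483 ≈ -0.051760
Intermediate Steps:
a(N, Z) = -1/(4 + Z) (a(N, Z) = (N + (Z - (1 + N + Z)))/(4 + Z) = (N + (Z + (-1 - N - Z)))/(4 + Z) = (N + (-1 - N))/(4 + Z) = -1/(4 + Z))
(31 + a(-6, 17))/(-492 - 106) = (31 - 1/(4 + 17))/(-492 - 106) = (31 - 1/21)/(-598) = (31 - 1*1/21)*(-1/598) = (31 - 1/21)*(-1/598) = (650/21)*(-1/598) = -25/483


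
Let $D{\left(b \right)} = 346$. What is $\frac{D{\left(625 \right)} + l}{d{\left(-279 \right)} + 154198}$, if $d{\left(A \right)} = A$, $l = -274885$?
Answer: $- \frac{274539}{153919} \approx -1.7837$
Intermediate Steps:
$\frac{D{\left(625 \right)} + l}{d{\left(-279 \right)} + 154198} = \frac{346 - 274885}{-279 + 154198} = - \frac{274539}{153919}$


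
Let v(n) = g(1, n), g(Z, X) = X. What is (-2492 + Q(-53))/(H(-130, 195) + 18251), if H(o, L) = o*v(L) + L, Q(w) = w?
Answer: 2545/6904 ≈ 0.36863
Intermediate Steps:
v(n) = n
H(o, L) = L + L*o (H(o, L) = o*L + L = L*o + L = L + L*o)
(-2492 + Q(-53))/(H(-130, 195) + 18251) = (-2492 - 53)/(195*(1 - 130) + 18251) = -2545/(195*(-129) + 18251) = -2545/(-25155 + 18251) = -2545/(-6904) = -2545*(-1/6904) = 2545/6904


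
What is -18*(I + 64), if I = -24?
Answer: -720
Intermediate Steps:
-18*(I + 64) = -18*(-24 + 64) = -18*40 = -720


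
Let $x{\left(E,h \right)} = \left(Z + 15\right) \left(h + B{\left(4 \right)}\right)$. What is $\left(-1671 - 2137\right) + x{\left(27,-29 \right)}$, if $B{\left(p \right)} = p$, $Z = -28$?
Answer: $-3483$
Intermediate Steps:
$x{\left(E,h \right)} = -52 - 13 h$ ($x{\left(E,h \right)} = \left(-28 + 15\right) \left(h + 4\right) = - 13 \left(4 + h\right) = -52 - 13 h$)
$\left(-1671 - 2137\right) + x{\left(27,-29 \right)} = \left(-1671 - 2137\right) - -325 = -3808 + \left(-52 + 377\right) = -3808 + 325 = -3483$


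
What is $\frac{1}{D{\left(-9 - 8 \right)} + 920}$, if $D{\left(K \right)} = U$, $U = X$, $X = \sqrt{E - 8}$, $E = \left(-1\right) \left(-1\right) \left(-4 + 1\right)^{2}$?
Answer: $\frac{1}{921} \approx 0.0010858$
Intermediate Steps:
$E = 9$ ($E = 1 \left(-3\right)^{2} = 1 \cdot 9 = 9$)
$X = 1$ ($X = \sqrt{9 - 8} = \sqrt{1} = 1$)
$U = 1$
$D{\left(K \right)} = 1$
$\frac{1}{D{\left(-9 - 8 \right)} + 920} = \frac{1}{1 + 920} = \frac{1}{921}$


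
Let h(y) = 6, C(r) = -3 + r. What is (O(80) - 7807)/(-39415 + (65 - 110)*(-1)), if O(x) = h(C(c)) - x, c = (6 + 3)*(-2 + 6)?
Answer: 7881/39370 ≈ 0.20018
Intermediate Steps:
c = 36 (c = 9*4 = 36)
O(x) = 6 - x
(O(80) - 7807)/(-39415 + (65 - 110)*(-1)) = ((6 - 1*80) - 7807)/(-39415 + (65 - 110)*(-1)) = ((6 - 80) - 7807)/(-39415 - 45*(-1)) = (-74 - 7807)/(-39415 + 45) = -7881/(-39370) = -7881*(-1/39370) = 7881/39370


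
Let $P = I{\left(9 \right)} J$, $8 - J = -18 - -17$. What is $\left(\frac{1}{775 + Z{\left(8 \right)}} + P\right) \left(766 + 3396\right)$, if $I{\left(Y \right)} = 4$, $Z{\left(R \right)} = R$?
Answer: $\frac{117322618}{783} \approx 1.4984 \cdot 10^{5}$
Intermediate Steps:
$J = 9$ ($J = 8 - \left(-18 - -17\right) = 8 - \left(-18 + 17\right) = 8 - -1 = 8 + 1 = 9$)
$P = 36$ ($P = 4 \cdot 9 = 36$)
$\left(\frac{1}{775 + Z{\left(8 \right)}} + P\right) \left(766 + 3396\right) = \left(\frac{1}{775 + 8} + 36\right) \left(766 + 3396\right) = \left(\frac{1}{783} + 36\right) 4162 = \frac{28189}{783} \cdot 4162 = \frac{117322618}{783}$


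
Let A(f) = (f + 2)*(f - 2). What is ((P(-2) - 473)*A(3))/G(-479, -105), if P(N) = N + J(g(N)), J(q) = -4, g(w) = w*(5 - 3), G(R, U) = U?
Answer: 479/21 ≈ 22.810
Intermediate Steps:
g(w) = 2*w (g(w) = w*2 = 2*w)
P(N) = -4 + N (P(N) = N - 4 = -4 + N)
A(f) = (-2 + f)*(2 + f) (A(f) = (2 + f)*(-2 + f) = (-2 + f)*(2 + f))
((P(-2) - 473)*A(3))/G(-479, -105) = (((-4 - 2) - 473)*(-4 + 3²))/(-105) = ((-6 - 473)*(-4 + 9))*(-1/105) = -479*5*(-1/105) = -2395*(-1/105) = 479/21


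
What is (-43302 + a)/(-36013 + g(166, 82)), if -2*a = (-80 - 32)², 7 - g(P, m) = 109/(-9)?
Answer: 446166/323945 ≈ 1.3773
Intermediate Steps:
g(P, m) = 172/9 (g(P, m) = 7 - 109/(-9) = 7 - 109*(-1)/9 = 7 - 1*(-109/9) = 7 + 109/9 = 172/9)
a = -6272 (a = -(-80 - 32)²/2 = -½*(-112)² = -½*12544 = -6272)
(-43302 + a)/(-36013 + g(166, 82)) = (-43302 - 6272)/(-36013 + 172/9) = -49574/(-323945/9) = -49574*(-9/323945) = 446166/323945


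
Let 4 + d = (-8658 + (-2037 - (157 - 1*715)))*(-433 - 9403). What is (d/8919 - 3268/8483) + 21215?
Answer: 2450914103287/75659877 ≈ 32394.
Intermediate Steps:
d = 99707528 (d = -4 + (-8658 + (-2037 - (157 - 1*715)))*(-433 - 9403) = -4 + (-8658 + (-2037 - (157 - 715)))*(-9836) = -4 + (-8658 + (-2037 - 1*(-558)))*(-9836) = -4 + (-8658 + (-2037 + 558))*(-9836) = -4 + (-8658 - 1479)*(-9836) = -4 - 10137*(-9836) = -4 + 99707532 = 99707528)
(d/8919 - 3268/8483) + 21215 = (99707528/8919 - 3268/8483) + 21215 = 845789812732/75659877 + 21215 = 2450914103287/75659877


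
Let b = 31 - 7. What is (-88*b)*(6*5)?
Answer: -63360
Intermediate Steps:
b = 24
(-88*b)*(6*5) = (-88*24)*(6*5) = -2112*30 = -63360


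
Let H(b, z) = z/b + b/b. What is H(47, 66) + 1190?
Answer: 56043/47 ≈ 1192.4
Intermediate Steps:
H(b, z) = 1 + z/b (H(b, z) = z/b + 1 = 1 + z/b)
H(47, 66) + 1190 = (47 + 66)/47 + 1190 = (1/47)*113 + 1190 = 113/47 + 1190 = 56043/47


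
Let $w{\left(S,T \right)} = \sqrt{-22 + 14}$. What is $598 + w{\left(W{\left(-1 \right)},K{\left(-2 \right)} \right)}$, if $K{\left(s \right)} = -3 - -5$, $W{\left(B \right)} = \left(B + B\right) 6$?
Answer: $598 + 2 i \sqrt{2} \approx 598.0 + 2.8284 i$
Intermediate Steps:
$W{\left(B \right)} = 12 B$ ($W{\left(B \right)} = 2 B 6 = 12 B$)
$K{\left(s \right)} = 2$ ($K{\left(s \right)} = -3 + 5 = 2$)
$w{\left(S,T \right)} = 2 i \sqrt{2}$ ($w{\left(S,T \right)} = \sqrt{-8} = 2 i \sqrt{2}$)
$598 + w{\left(W{\left(-1 \right)},K{\left(-2 \right)} \right)} = 598 + 2 i \sqrt{2}$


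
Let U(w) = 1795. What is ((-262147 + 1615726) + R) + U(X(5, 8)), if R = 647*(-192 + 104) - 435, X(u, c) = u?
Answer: 1298003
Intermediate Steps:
R = -57371 (R = 647*(-88) - 435 = -56936 - 435 = -57371)
((-262147 + 1615726) + R) + U(X(5, 8)) = ((-262147 + 1615726) - 57371) + 1795 = (1353579 - 57371) + 1795 = 1296208 + 1795 = 1298003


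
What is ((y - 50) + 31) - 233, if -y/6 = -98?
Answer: 336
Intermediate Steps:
y = 588 (y = -6*(-98) = 588)
((y - 50) + 31) - 233 = ((588 - 50) + 31) - 233 = (538 + 31) - 233 = 569 - 233 = 336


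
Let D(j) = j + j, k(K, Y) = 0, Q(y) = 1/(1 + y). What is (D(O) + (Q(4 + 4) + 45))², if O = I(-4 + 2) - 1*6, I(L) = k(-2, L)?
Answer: 88804/81 ≈ 1096.3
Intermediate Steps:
I(L) = 0
O = -6 (O = 0 - 1*6 = 0 - 6 = -6)
D(j) = 2*j
(D(O) + (Q(4 + 4) + 45))² = (2*(-6) + (1/(1 + (4 + 4)) + 45))² = (-12 + (1/(1 + 8) + 45))² = (-12 + (1/9 + 45))² = (-12 + (⅑ + 45))² = (-12 + 406/9)² = (298/9)² = 88804/81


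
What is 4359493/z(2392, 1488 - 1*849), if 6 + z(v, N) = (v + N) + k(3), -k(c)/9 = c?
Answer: 4359493/2998 ≈ 1454.1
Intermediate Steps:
k(c) = -9*c
z(v, N) = -33 + N + v (z(v, N) = -6 + ((v + N) - 9*3) = -6 + ((N + v) - 27) = -6 + (-27 + N + v) = -33 + N + v)
4359493/z(2392, 1488 - 1*849) = 4359493/(-33 + (1488 - 1*849) + 2392) = 4359493/(-33 + (1488 - 849) + 2392) = 4359493/(-33 + 639 + 2392) = 4359493/2998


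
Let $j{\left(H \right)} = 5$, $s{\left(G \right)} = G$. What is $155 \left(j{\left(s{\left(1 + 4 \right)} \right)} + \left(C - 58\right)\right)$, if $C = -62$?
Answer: $-17825$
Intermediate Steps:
$155 \left(j{\left(s{\left(1 + 4 \right)} \right)} + \left(C - 58\right)\right) = 155 \left(5 - 120\right) = 155 \left(-115\right) = -17825$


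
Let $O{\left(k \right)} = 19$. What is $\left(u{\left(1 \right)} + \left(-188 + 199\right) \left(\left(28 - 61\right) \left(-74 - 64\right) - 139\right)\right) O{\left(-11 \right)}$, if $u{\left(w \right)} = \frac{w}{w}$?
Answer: $922754$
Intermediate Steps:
$u{\left(w \right)} = 1$
$\left(u{\left(1 \right)} + \left(-188 + 199\right) \left(\left(28 - 61\right) \left(-74 - 64\right) - 139\right)\right) O{\left(-11 \right)} = \left(1 + \left(-188 + 199\right) \left(\left(28 - 61\right) \left(-74 - 64\right) - 139\right)\right) 19 = \left(1 + 11 \left(\left(-33\right) \left(-138\right) - 139\right)\right) 19 = \left(1 + 11 \left(4554 - 139\right)\right) 19 = \left(1 + 11 \cdot 4415\right) 19 = \left(1 + 48565\right) 19 = 48566 \cdot 19 = 922754$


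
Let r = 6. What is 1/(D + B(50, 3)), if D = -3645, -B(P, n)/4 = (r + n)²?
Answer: -1/3969 ≈ -0.00025195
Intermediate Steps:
B(P, n) = -4*(6 + n)²
1/(D + B(50, 3)) = 1/(-3645 - 4*(6 + 3)²) = 1/(-3645 - 4*9²) = 1/(-3645 - 4*81) = 1/(-3645 - 324) = 1/(-3969) = -1/3969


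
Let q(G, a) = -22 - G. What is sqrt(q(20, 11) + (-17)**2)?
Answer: sqrt(247) ≈ 15.716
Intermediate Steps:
sqrt(q(20, 11) + (-17)**2) = sqrt((-22 - 1*20) + (-17)**2) = sqrt((-22 - 20) + 289) = sqrt(-42 + 289) = sqrt(247)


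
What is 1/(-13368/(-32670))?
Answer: 5445/2228 ≈ 2.4439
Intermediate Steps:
1/(-13368/(-32670)) = 1/(-13368*(-1/32670)) = 1/(2228/5445) = 5445/2228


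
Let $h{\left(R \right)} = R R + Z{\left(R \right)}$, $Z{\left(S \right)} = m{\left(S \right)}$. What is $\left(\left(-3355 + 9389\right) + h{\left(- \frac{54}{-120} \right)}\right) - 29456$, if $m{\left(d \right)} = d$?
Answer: $- \frac{9368539}{400} \approx -23421.0$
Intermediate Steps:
$Z{\left(S \right)} = S$
$h{\left(R \right)} = R + R^{2}$ ($h{\left(R \right)} = R R + R = R^{2} + R = R + R^{2}$)
$\left(\left(-3355 + 9389\right) + h{\left(- \frac{54}{-120} \right)}\right) - 29456 = \left(\left(-3355 + 9389\right) + - \frac{54}{-120} \left(1 - \frac{54}{-120}\right)\right) - 29456 = \left(6034 + \left(-54\right) \left(- \frac{1}{120}\right) \left(1 - - \frac{9}{20}\right)\right) - 29456 = \left(6034 + \frac{9 \left(1 + \frac{9}{20}\right)}{20}\right) - 29456 = \left(6034 + \frac{9}{20} \cdot \frac{29}{20}\right) - 29456 = \left(6034 + \frac{261}{400}\right) - 29456 = \frac{2413861}{400} - 29456 = - \frac{9368539}{400}$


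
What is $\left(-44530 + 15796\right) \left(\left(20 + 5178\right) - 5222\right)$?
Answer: $689616$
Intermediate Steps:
$\left(-44530 + 15796\right) \left(\left(20 + 5178\right) - 5222\right) = - 28734 \left(5198 - 5222\right) = \left(-28734\right) \left(-24\right) = 689616$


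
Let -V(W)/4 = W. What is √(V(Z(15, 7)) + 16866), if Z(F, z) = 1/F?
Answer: √3794790/15 ≈ 129.87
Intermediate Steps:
V(W) = -4*W
√(V(Z(15, 7)) + 16866) = √(-4/15 + 16866) = √(252986/15) = √3794790/15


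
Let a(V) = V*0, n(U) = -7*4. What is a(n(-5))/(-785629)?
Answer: 0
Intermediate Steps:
n(U) = -28
a(V) = 0
a(n(-5))/(-785629) = 0/(-785629) = 0*(-1/785629) = 0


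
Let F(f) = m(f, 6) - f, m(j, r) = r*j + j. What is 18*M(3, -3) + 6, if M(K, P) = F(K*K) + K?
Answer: 1032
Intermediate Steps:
m(j, r) = j + j*r (m(j, r) = j*r + j = j + j*r)
F(f) = 6*f (F(f) = f*(1 + 6) - f = f*7 - f = 7*f - f = 6*f)
M(K, P) = K + 6*K² (M(K, P) = 6*(K*K) + K = 6*K² + K = K + 6*K²)
18*M(3, -3) + 6 = 18*(3*(1 + 6*3)) + 6 = 18*(3*(1 + 18)) + 6 = 18*(3*19) + 6 = 18*57 + 6 = 1026 + 6 = 1032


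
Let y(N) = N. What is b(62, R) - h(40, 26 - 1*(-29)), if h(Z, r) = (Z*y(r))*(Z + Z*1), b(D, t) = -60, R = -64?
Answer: -176060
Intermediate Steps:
h(Z, r) = 2*r*Z**2 (h(Z, r) = (Z*r)*(Z + Z*1) = (Z*r)*(Z + Z) = (Z*r)*(2*Z) = 2*r*Z**2)
b(62, R) - h(40, 26 - 1*(-29)) = -60 - 2*(26 - 1*(-29))*40**2 = -60 - 2*(26 + 29)*1600 = -60 - 2*55*1600 = -60 - 1*176000 = -60 - 176000 = -176060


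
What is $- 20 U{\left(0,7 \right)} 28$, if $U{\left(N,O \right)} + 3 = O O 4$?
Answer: $-108080$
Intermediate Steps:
$U{\left(N,O \right)} = -3 + 4 O^{2}$ ($U{\left(N,O \right)} = -3 + O O 4 = -3 + O^{2} \cdot 4 = -3 + 4 O^{2}$)
$- 20 U{\left(0,7 \right)} 28 = - 20 \left(-3 + 4 \cdot 7^{2}\right) 28 = - 20 \left(-3 + 4 \cdot 49\right) 28 = - 20 \left(-3 + 196\right) 28 = \left(-20\right) 193 \cdot 28 = \left(-3860\right) 28 = -108080$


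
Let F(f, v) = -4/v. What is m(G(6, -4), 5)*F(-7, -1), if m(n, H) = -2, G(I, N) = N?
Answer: -8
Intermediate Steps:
m(G(6, -4), 5)*F(-7, -1) = -(-8)/(-1) = -(-8)*(-1) = -2*4 = -8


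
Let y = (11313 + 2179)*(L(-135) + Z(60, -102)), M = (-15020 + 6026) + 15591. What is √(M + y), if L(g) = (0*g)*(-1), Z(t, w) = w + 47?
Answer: I*√735463 ≈ 857.59*I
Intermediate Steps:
Z(t, w) = 47 + w
L(g) = 0 (L(g) = 0*(-1) = 0)
M = 6597 (M = -8994 + 15591 = 6597)
y = -742060 (y = (11313 + 2179)*(0 + (47 - 102)) = 13492*(0 - 55) = 13492*(-55) = -742060)
√(M + y) = √(6597 - 742060) = √(-735463) = I*√735463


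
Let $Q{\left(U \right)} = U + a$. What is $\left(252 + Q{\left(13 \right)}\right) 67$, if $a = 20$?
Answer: $19095$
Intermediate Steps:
$Q{\left(U \right)} = 20 + U$ ($Q{\left(U \right)} = U + 20 = 20 + U$)
$\left(252 + Q{\left(13 \right)}\right) 67 = \left(252 + \left(20 + 13\right)\right) 67 = \left(252 + 33\right) 67 = 285 \cdot 67 = 19095$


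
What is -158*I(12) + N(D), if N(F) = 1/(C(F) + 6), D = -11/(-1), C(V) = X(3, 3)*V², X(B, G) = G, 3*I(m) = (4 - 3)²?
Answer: -19433/369 ≈ -52.664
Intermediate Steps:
I(m) = ⅓ (I(m) = (4 - 3)²/3 = (⅓)*1² = (⅓)*1 = ⅓)
C(V) = 3*V²
D = 11 (D = -11*(-1) = 11)
N(F) = 1/(6 + 3*F²) (N(F) = 1/(3*F² + 6) = 1/(6 + 3*F²))
-158*I(12) + N(D) = -158*⅓ + 1/(3*(2 + 11²)) = -158/3 + 1/(3*(2 + 121)) = -158/3 + (⅓)/123 = -158/3 + (⅓)*(1/123) = -158/3 + 1/369 = -19433/369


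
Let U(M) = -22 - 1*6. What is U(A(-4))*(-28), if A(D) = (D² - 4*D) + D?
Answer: 784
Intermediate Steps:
A(D) = D² - 3*D
U(M) = -28 (U(M) = -22 - 6 = -28)
U(A(-4))*(-28) = -28*(-28) = 784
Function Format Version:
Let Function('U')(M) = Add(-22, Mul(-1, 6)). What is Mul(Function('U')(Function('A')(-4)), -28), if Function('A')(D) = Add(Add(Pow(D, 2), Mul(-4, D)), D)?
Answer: 784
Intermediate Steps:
Function('A')(D) = Add(Pow(D, 2), Mul(-3, D))
Function('U')(M) = -28 (Function('U')(M) = Add(-22, -6) = -28)
Mul(Function('U')(Function('A')(-4)), -28) = Mul(-28, -28) = 784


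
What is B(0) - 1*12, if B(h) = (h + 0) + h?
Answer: -12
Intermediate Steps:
B(h) = 2*h (B(h) = h + h = 2*h)
B(0) - 1*12 = 2*0 - 1*12 = 0 - 12 = -12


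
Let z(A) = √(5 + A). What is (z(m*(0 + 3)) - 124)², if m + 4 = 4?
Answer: (124 - √5)² ≈ 14826.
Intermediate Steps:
m = 0 (m = -4 + 4 = 0)
(z(m*(0 + 3)) - 124)² = (√(5 + 0*(0 + 3)) - 124)² = (√(5 + 0*3) - 124)² = (√(5 + 0) - 124)² = (√5 - 124)² = (-124 + √5)²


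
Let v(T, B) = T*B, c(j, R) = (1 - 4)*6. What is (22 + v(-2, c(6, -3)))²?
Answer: 3364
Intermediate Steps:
c(j, R) = -18 (c(j, R) = -3*6 = -18)
v(T, B) = B*T
(22 + v(-2, c(6, -3)))² = (22 - 18*(-2))² = (22 + 36)² = 58² = 3364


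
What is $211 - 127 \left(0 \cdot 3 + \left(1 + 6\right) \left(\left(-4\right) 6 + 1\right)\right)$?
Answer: $20658$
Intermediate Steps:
$211 - 127 \left(0 \cdot 3 + \left(1 + 6\right) \left(\left(-4\right) 6 + 1\right)\right) = 211 - 127 \left(0 + 7 \left(-24 + 1\right)\right) = 211 - 127 \left(0 + 7 \left(-23\right)\right) = 211 - 127 \left(0 - 161\right) = 211 - -20447 = 211 + 20447 = 20658$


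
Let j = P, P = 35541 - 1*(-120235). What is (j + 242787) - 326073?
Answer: 72490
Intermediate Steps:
P = 155776 (P = 35541 + 120235 = 155776)
j = 155776
(j + 242787) - 326073 = (155776 + 242787) - 326073 = 398563 - 326073 = 72490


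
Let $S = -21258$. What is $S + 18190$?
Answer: $-3068$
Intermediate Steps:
$S + 18190 = -21258 + 18190 = -3068$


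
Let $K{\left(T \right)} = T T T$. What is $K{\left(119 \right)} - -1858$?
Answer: $1687017$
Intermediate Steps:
$K{\left(T \right)} = T^{3}$ ($K{\left(T \right)} = T^{2} T = T^{3}$)
$K{\left(119 \right)} - -1858 = 119^{3} - -1858 = 1685159 + \left(-12240 + 14098\right) = 1685159 + 1858 = 1687017$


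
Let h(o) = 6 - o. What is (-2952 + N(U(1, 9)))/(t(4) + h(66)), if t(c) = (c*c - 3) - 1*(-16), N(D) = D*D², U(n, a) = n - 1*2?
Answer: 2953/31 ≈ 95.258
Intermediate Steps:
U(n, a) = -2 + n (U(n, a) = n - 2 = -2 + n)
N(D) = D³
t(c) = 13 + c² (t(c) = (c² - 3) + 16 = (-3 + c²) + 16 = 13 + c²)
(-2952 + N(U(1, 9)))/(t(4) + h(66)) = (-2952 + (-2 + 1)³)/((13 + 4²) + (6 - 1*66)) = (-2952 + (-1)³)/((13 + 16) + (6 - 66)) = (-2952 - 1)/(29 - 60) = -2953/(-31) = -2953*(-1/31) = 2953/31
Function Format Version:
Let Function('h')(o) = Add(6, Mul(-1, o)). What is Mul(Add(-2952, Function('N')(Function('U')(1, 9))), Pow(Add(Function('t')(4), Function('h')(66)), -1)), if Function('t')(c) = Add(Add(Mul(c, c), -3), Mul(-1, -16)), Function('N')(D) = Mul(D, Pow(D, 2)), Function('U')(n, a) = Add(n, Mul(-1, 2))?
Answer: Rational(2953, 31) ≈ 95.258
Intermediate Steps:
Function('U')(n, a) = Add(-2, n) (Function('U')(n, a) = Add(n, -2) = Add(-2, n))
Function('N')(D) = Pow(D, 3)
Function('t')(c) = Add(13, Pow(c, 2)) (Function('t')(c) = Add(Add(Pow(c, 2), -3), 16) = Add(Add(-3, Pow(c, 2)), 16) = Add(13, Pow(c, 2)))
Mul(Add(-2952, Function('N')(Function('U')(1, 9))), Pow(Add(Function('t')(4), Function('h')(66)), -1)) = Mul(Add(-2952, Pow(Add(-2, 1), 3)), Pow(Add(Add(13, Pow(4, 2)), Add(6, Mul(-1, 66))), -1)) = Mul(Add(-2952, Pow(-1, 3)), Pow(Add(Add(13, 16), Add(6, -66)), -1)) = Mul(Add(-2952, -1), Pow(Add(29, -60), -1)) = Mul(-2953, Pow(-31, -1)) = Mul(-2953, Rational(-1, 31)) = Rational(2953, 31)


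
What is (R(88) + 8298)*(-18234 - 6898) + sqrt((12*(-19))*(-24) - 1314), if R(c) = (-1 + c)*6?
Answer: -221664240 + 3*sqrt(462) ≈ -2.2166e+8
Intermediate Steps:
R(c) = -6 + 6*c
(R(88) + 8298)*(-18234 - 6898) + sqrt((12*(-19))*(-24) - 1314) = ((-6 + 6*88) + 8298)*(-18234 - 6898) + sqrt((12*(-19))*(-24) - 1314) = ((-6 + 528) + 8298)*(-25132) + sqrt(-228*(-24) - 1314) = (522 + 8298)*(-25132) + sqrt(5472 - 1314) = 8820*(-25132) + sqrt(4158) = -221664240 + 3*sqrt(462)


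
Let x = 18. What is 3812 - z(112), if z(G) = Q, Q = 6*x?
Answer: 3704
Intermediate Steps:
Q = 108 (Q = 6*18 = 108)
z(G) = 108
3812 - z(112) = 3812 - 1*108 = 3812 - 108 = 3704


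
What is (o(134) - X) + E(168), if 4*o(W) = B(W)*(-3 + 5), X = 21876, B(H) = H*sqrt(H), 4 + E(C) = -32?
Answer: -21912 + 67*sqrt(134) ≈ -21136.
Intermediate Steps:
E(C) = -36 (E(C) = -4 - 32 = -36)
B(H) = H**(3/2)
o(W) = W**(3/2)/2 (o(W) = (W**(3/2)*(-3 + 5))/4 = (W**(3/2)*2)/4 = (2*W**(3/2))/4 = W**(3/2)/2)
(o(134) - X) + E(168) = (134**(3/2)/2 - 1*21876) - 36 = ((134*sqrt(134))/2 - 21876) - 36 = (67*sqrt(134) - 21876) - 36 = (-21876 + 67*sqrt(134)) - 36 = -21912 + 67*sqrt(134)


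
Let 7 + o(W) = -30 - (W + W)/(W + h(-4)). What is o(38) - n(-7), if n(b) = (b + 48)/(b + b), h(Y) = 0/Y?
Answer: -505/14 ≈ -36.071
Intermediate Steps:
h(Y) = 0
o(W) = -39 (o(W) = -7 + (-30 - (W + W)/(W + 0)) = -7 + (-30 - 2*W/W) = -7 + (-30 - 1*2) = -7 + (-30 - 2) = -7 - 32 = -39)
n(b) = (48 + b)/(2*b) (n(b) = (48 + b)/((2*b)) = (48 + b)*(1/(2*b)) = (48 + b)/(2*b))
o(38) - n(-7) = -39 - (48 - 7)/(2*(-7)) = -39 - (-1)*41/(2*7) = -39 - 1*(-41/14) = -39 + 41/14 = -505/14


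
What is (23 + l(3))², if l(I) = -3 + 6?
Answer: 676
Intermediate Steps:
l(I) = 3
(23 + l(3))² = (23 + 3)² = 26² = 676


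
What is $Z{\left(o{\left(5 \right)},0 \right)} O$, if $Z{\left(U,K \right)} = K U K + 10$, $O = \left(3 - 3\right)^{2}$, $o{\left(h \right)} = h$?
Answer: $0$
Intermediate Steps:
$O = 0$ ($O = 0^{2} = 0$)
$Z{\left(U,K \right)} = 10 + U K^{2}$ ($Z{\left(U,K \right)} = U K^{2} + 10 = 10 + U K^{2}$)
$Z{\left(o{\left(5 \right)},0 \right)} O = \left(10 + 5 \cdot 0^{2}\right) 0 = \left(10 + 5 \cdot 0\right) 0 = \left(10 + 0\right) 0 = 10 \cdot 0 = 0$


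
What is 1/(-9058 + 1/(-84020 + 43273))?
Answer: -40747/369086327 ≈ -0.00011040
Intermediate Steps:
1/(-9058 + 1/(-84020 + 43273)) = 1/(-9058 + 1/(-40747)) = 1/(-9058 - 1/40747) = 1/(-369086327/40747) = -40747/369086327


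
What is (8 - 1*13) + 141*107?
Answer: 15082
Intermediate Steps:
(8 - 1*13) + 141*107 = (8 - 13) + 15087 = -5 + 15087 = 15082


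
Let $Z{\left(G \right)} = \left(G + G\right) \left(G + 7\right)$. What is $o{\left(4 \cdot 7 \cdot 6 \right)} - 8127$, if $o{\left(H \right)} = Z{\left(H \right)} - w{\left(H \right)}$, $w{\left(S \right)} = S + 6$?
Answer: $50499$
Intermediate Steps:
$w{\left(S \right)} = 6 + S$
$Z{\left(G \right)} = 2 G \left(7 + G\right)$
$o{\left(H \right)} = -6 - H + 2 H \left(7 + H\right)$ ($o{\left(H \right)} = 2 H \left(7 + H\right) - \left(6 + H\right) = -6 - H + 2 H \left(7 + H\right)$)
$o{\left(4 \cdot 7 \cdot 6 \right)} - 8127 = \left(-6 - 4 \cdot 7 \cdot 6 + 2 \cdot 4 \cdot 7 \cdot 6 \left(7 + 4 \cdot 7 \cdot 6\right)\right) - 8127 = \left(-6 - 28 \cdot 6 + 2 \cdot 28 \cdot 6 \left(7 + 28 \cdot 6\right)\right) - 8127 = \left(-6 - 168 + 2 \cdot 168 \left(7 + 168\right)\right) - 8127 = \left(-6 - 168 + 2 \cdot 168 \cdot 175\right) - 8127 = \left(-6 - 168 + 58800\right) - 8127 = 58626 - 8127 = 50499$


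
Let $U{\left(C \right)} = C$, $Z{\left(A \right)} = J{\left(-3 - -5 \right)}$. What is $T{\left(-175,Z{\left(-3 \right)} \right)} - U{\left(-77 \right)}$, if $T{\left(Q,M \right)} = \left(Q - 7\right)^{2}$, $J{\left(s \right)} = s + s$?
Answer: $33201$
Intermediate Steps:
$J{\left(s \right)} = 2 s$
$Z{\left(A \right)} = 4$ ($Z{\left(A \right)} = 2 \left(-3 - -5\right) = 2 \left(-3 + 5\right) = 2 \cdot 2 = 4$)
$T{\left(Q,M \right)} = \left(-7 + Q\right)^{2}$
$T{\left(-175,Z{\left(-3 \right)} \right)} - U{\left(-77 \right)} = \left(-7 - 175\right)^{2} - -77 = \left(-182\right)^{2} + 77 = 33124 + 77 = 33201$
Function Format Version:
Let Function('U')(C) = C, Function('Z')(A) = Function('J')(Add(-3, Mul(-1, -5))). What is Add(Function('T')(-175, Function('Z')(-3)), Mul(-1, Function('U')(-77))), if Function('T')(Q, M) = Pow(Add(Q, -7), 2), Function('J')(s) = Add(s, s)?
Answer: 33201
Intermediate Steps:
Function('J')(s) = Mul(2, s)
Function('Z')(A) = 4 (Function('Z')(A) = Mul(2, Add(-3, Mul(-1, -5))) = Mul(2, Add(-3, 5)) = Mul(2, 2) = 4)
Function('T')(Q, M) = Pow(Add(-7, Q), 2)
Add(Function('T')(-175, Function('Z')(-3)), Mul(-1, Function('U')(-77))) = Add(Pow(Add(-7, -175), 2), Mul(-1, -77)) = Add(Pow(-182, 2), 77) = Add(33124, 77) = 33201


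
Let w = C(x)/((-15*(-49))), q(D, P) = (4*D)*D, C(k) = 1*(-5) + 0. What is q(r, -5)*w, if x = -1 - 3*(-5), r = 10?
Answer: -400/147 ≈ -2.7211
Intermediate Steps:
x = 14 (x = -1 + 15 = 14)
C(k) = -5 (C(k) = -5 + 0 = -5)
q(D, P) = 4*D²
w = -1/147 (w = -5/((-15*(-49))) = -5/735 = -5*1/735 = -1/147 ≈ -0.0068027)
q(r, -5)*w = (4*10²)*(-1/147) = (4*100)*(-1/147) = 400*(-1/147) = -400/147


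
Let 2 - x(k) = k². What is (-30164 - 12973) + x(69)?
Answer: -47896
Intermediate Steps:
x(k) = 2 - k²
(-30164 - 12973) + x(69) = (-30164 - 12973) + (2 - 1*69²) = -43137 + (2 - 1*4761) = -43137 + (2 - 4761) = -43137 - 4759 = -47896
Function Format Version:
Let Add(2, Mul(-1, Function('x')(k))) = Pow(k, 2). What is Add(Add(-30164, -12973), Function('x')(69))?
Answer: -47896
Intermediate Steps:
Function('x')(k) = Add(2, Mul(-1, Pow(k, 2)))
Add(Add(-30164, -12973), Function('x')(69)) = Add(Add(-30164, -12973), Add(2, Mul(-1, Pow(69, 2)))) = Add(-43137, Add(2, Mul(-1, 4761))) = Add(-43137, Add(2, -4761)) = Add(-43137, -4759) = -47896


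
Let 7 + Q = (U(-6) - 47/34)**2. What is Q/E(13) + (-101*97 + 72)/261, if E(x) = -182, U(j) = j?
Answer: -2060393449/54912312 ≈ -37.522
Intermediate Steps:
Q = 54909/1156 (Q = -7 + (-6 - 47/34)**2 = -7 + (-251/34)**2 = -7 + 63001/1156 = 54909/1156 ≈ 47.499)
Q/E(13) + (-101*97 + 72)/261 = (54909/1156)/(-182) + (-101*97 + 72)/261 = (54909/1156)*(-1/182) + (-9797 + 72)*(1/261) = -54909/210392 - 9725*1/261 = -54909/210392 - 9725/261 = -2060393449/54912312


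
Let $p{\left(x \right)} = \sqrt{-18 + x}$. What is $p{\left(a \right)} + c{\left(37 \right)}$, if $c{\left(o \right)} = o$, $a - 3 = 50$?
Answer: $37 + \sqrt{35} \approx 42.916$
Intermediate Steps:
$a = 53$ ($a = 3 + 50 = 53$)
$p{\left(a \right)} + c{\left(37 \right)} = \sqrt{-18 + 53} + 37 = \sqrt{35} + 37 = 37 + \sqrt{35}$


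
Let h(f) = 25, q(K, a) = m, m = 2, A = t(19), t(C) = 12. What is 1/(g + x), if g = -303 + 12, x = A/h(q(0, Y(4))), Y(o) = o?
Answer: -25/7263 ≈ -0.0034421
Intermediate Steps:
A = 12
q(K, a) = 2
x = 12/25 ≈ 0.48000
g = -291
1/(g + x) = 1/(-291 + 12/25) = 1/(-7263/25) = -25/7263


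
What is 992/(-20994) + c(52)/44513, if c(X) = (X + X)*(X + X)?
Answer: 91457104/467252961 ≈ 0.19573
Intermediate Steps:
c(X) = 4*X² (c(X) = (2*X)*(2*X) = 4*X²)
992/(-20994) + c(52)/44513 = 992/(-20994) + (4*52²)/44513 = 992*(-1/20994) + (4*2704)*(1/44513) = -496/10497 + 10816*(1/44513) = -496/10497 + 10816/44513 = 91457104/467252961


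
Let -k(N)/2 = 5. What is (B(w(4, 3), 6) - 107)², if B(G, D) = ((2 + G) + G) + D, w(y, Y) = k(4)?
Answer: 14161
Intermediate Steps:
k(N) = -10 (k(N) = -2*5 = -10)
w(y, Y) = -10
B(G, D) = 2 + D + 2*G (B(G, D) = (2 + 2*G) + D = 2 + D + 2*G)
(B(w(4, 3), 6) - 107)² = ((2 + 6 + 2*(-10)) - 107)² = ((2 + 6 - 20) - 107)² = (-12 - 107)² = (-119)² = 14161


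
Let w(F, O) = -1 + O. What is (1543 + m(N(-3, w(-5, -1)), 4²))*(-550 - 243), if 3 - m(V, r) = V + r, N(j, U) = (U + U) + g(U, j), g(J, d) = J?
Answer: -1218048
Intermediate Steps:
N(j, U) = 3*U (N(j, U) = (U + U) + U = 2*U + U = 3*U)
m(V, r) = 3 - V - r (m(V, r) = 3 - (V + r) = 3 + (-V - r) = 3 - V - r)
(1543 + m(N(-3, w(-5, -1)), 4²))*(-550 - 243) = (1543 + (3 - 3*(-1 - 1) - 1*4²))*(-550 - 243) = (1543 + (3 - 3*(-2) - 1*16))*(-793) = (1543 + (3 - 1*(-6) - 16))*(-793) = (1543 + (3 + 6 - 16))*(-793) = (1543 - 7)*(-793) = 1536*(-793) = -1218048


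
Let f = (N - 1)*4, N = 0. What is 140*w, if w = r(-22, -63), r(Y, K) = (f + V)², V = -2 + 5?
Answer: 140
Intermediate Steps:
V = 3
f = -4 (f = (0 - 1)*4 = -1*4 = -4)
r(Y, K) = 1 (r(Y, K) = (-4 + 3)² = (-1)² = 1)
w = 1
140*w = 140*1 = 140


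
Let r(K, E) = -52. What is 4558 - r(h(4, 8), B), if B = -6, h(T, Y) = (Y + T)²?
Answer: 4610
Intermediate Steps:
h(T, Y) = (T + Y)²
4558 - r(h(4, 8), B) = 4558 - 1*(-52) = 4558 + 52 = 4610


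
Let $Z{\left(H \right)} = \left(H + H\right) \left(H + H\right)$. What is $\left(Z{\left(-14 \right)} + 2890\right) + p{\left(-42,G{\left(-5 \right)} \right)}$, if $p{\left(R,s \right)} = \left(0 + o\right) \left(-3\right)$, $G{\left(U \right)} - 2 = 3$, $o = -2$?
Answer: $3680$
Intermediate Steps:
$Z{\left(H \right)} = 4 H^{2}$ ($Z{\left(H \right)} = 2 H 2 H = 4 H^{2}$)
$G{\left(U \right)} = 5$ ($G{\left(U \right)} = 2 + 3 = 5$)
$p{\left(R,s \right)} = 6$ ($p{\left(R,s \right)} = \left(0 - 2\right) \left(-3\right) = \left(-2\right) \left(-3\right) = 6$)
$\left(Z{\left(-14 \right)} + 2890\right) + p{\left(-42,G{\left(-5 \right)} \right)} = \left(4 \left(-14\right)^{2} + 2890\right) + 6 = \left(4 \cdot 196 + 2890\right) + 6 = \left(784 + 2890\right) + 6 = 3674 + 6 = 3680$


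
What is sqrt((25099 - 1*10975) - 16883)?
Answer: I*sqrt(2759) ≈ 52.526*I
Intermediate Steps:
sqrt((25099 - 1*10975) - 16883) = sqrt((25099 - 10975) - 16883) = sqrt(14124 - 16883) = sqrt(-2759) = I*sqrt(2759)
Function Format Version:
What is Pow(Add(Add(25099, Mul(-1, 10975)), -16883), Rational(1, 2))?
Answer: Mul(I, Pow(2759, Rational(1, 2))) ≈ Mul(52.526, I)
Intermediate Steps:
Pow(Add(Add(25099, Mul(-1, 10975)), -16883), Rational(1, 2)) = Pow(Add(Add(25099, -10975), -16883), Rational(1, 2)) = Pow(Add(14124, -16883), Rational(1, 2)) = Pow(-2759, Rational(1, 2)) = Mul(I, Pow(2759, Rational(1, 2)))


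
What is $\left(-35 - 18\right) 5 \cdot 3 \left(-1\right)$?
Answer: $795$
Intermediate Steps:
$\left(-35 - 18\right) 5 \cdot 3 \left(-1\right) = - 53 \cdot 15 \left(-1\right) = \left(-53\right) \left(-15\right) = 795$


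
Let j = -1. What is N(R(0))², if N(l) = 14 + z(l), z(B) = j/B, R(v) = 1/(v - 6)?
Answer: 400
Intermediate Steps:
R(v) = 1/(-6 + v)
z(B) = -1/B
N(l) = 14 - 1/l
N(R(0))² = (14 - 1/(1/(-6 + 0)))² = (14 - 1/(1/(-6)))² = (14 - 1/(-⅙))² = (14 - 1*(-6))² = (14 + 6)² = 20² = 400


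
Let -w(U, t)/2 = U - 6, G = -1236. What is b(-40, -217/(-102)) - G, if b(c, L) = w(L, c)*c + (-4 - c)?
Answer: 49072/51 ≈ 962.20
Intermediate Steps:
w(U, t) = 12 - 2*U (w(U, t) = -2*(U - 6) = -2*(-6 + U) = 12 - 2*U)
b(c, L) = -4 - c + c*(12 - 2*L) (b(c, L) = (12 - 2*L)*c + (-4 - c) = c*(12 - 2*L) + (-4 - c) = -4 - c + c*(12 - 2*L))
b(-40, -217/(-102)) - G = (-4 + 11*(-40) - 2*(-217/(-102))*(-40)) - 1*(-1236) = (-4 - 440 - 2*(-217*(-1/102))*(-40)) + 1236 = (-4 - 440 - 2*217/102*(-40)) + 1236 = (-4 - 440 + 8680/51) + 1236 = -13964/51 + 1236 = 49072/51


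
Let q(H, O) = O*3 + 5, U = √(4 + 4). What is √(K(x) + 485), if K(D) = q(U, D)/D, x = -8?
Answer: √7798/4 ≈ 22.077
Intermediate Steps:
U = 2*√2 (U = √8 = 2*√2 ≈ 2.8284)
q(H, O) = 5 + 3*O (q(H, O) = 3*O + 5 = 5 + 3*O)
K(D) = (5 + 3*D)/D
√(K(x) + 485) = √((3 + 5/(-8)) + 485) = √((3 + 5*(-⅛)) + 485) = √((3 - 5/8) + 485) = √(19/8 + 485) = √(3899/8) = √7798/4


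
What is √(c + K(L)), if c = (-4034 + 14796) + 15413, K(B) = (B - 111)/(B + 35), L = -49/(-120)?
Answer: 4*√29531692981/4249 ≈ 161.78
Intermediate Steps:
L = 49/120 (L = -49*(-1/120) = 49/120 ≈ 0.40833)
K(B) = (-111 + B)/(35 + B)
c = 26175 (c = 10762 + 15413 = 26175)
√(c + K(L)) = √(26175 + (-111 + 49/120)/(35 + 49/120)) = √(26175 - 13271/120/(4249/120)) = √(26175 + (120/4249)*(-13271/120)) = √(26175 - 13271/4249) = √(111204304/4249) = 4*√29531692981/4249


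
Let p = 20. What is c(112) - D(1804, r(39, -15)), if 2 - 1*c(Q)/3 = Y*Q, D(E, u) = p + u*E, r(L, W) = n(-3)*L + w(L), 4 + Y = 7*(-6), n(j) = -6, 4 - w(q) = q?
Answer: 500718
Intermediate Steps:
w(q) = 4 - q
Y = -46 (Y = -4 + 7*(-6) = -4 - 42 = -46)
r(L, W) = 4 - 7*L (r(L, W) = -6*L + (4 - L) = 4 - 7*L)
D(E, u) = 20 + E*u (D(E, u) = 20 + u*E = 20 + E*u)
c(Q) = 6 + 138*Q (c(Q) = 6 - (-138)*Q = 6 + 138*Q)
c(112) - D(1804, r(39, -15)) = (6 + 138*112) - (20 + 1804*(4 - 7*39)) = (6 + 15456) - (20 + 1804*(4 - 273)) = 15462 - (20 + 1804*(-269)) = 15462 - (20 - 485276) = 15462 - 1*(-485256) = 15462 + 485256 = 500718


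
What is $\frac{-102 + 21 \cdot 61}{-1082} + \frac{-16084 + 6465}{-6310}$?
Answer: $\frac{742067}{1706855} \approx 0.43476$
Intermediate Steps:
$\frac{-102 + 21 \cdot 61}{-1082} + \frac{-16084 + 6465}{-6310} = \left(-102 + 1281\right) \left(- \frac{1}{1082}\right) - - \frac{9619}{6310} = 1179 \left(- \frac{1}{1082}\right) + \frac{9619}{6310} = - \frac{1179}{1082} + \frac{9619}{6310} = \frac{742067}{1706855}$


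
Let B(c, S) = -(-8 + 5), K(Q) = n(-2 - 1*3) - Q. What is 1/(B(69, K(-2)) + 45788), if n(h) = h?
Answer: 1/45791 ≈ 2.1838e-5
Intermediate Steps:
K(Q) = -5 - Q (K(Q) = (-2 - 1*3) - Q = (-2 - 3) - Q = -5 - Q)
B(c, S) = 3 (B(c, S) = -1*(-3) = 3)
1/(B(69, K(-2)) + 45788) = 1/(3 + 45788) = 1/45791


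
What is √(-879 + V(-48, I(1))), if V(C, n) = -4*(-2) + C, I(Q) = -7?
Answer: I*√919 ≈ 30.315*I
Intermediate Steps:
V(C, n) = 8 + C
√(-879 + V(-48, I(1))) = √(-879 + (8 - 48)) = √(-879 - 40) = √(-919) = I*√919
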